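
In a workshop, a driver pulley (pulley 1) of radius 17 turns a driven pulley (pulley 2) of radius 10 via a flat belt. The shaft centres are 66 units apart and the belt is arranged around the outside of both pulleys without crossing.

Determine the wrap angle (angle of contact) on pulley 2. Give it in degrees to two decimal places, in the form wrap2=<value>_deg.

open belt: β = asin((r2−r1)/C) = asin(-7/66) = -6.0883°
wrap1 = π − 2β = 192.1766°
wrap2 = π + 2β = 167.8234°

wrap2=167.82_deg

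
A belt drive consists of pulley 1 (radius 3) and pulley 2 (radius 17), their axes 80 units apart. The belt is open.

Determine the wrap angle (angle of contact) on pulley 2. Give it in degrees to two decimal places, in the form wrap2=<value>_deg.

open belt: β = asin((r2−r1)/C) = asin(14/80) = 10.0787°
wrap1 = π − 2β = 159.8427°
wrap2 = π + 2β = 200.1573°

wrap2=200.16_deg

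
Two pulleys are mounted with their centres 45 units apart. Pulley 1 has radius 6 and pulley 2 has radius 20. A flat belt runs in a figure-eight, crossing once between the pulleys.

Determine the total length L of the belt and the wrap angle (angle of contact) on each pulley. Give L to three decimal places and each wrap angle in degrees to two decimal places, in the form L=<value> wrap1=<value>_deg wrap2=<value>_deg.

L=187.171 wrap1=250.59_deg wrap2=250.59_deg

crossed belt: β = asin((r1+r2)/C) = asin(26/45) = 35.2944°
wrap1 = wrap2 = π + 2β = 250.5888°
tangent length = C·cosβ = 36.7287
L = (r1+r2)·wrap + 2·C·cosβ = 26·4.3736 + 2·36.7287 = 187.1711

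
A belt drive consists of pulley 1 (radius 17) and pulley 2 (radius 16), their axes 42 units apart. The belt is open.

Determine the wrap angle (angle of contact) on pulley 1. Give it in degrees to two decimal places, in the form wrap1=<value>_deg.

wrap1=182.73_deg

open belt: β = asin((r2−r1)/C) = asin(-1/42) = -1.3643°
wrap1 = π − 2β = 182.7286°
wrap2 = π + 2β = 177.2714°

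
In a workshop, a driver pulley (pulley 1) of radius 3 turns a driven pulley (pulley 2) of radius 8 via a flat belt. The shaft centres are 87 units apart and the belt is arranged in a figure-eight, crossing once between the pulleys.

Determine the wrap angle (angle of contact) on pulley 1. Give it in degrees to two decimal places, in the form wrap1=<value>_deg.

wrap1=194.53_deg

crossed belt: β = asin((r1+r2)/C) = asin(11/87) = 7.2637°
wrap1 = wrap2 = π + 2β = 194.5275°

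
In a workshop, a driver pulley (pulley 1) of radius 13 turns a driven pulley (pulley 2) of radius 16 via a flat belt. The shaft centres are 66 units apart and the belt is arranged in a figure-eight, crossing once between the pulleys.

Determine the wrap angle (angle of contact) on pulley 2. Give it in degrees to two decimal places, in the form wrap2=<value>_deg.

wrap2=232.13_deg

crossed belt: β = asin((r1+r2)/C) = asin(29/66) = 26.0652°
wrap1 = wrap2 = π + 2β = 232.1304°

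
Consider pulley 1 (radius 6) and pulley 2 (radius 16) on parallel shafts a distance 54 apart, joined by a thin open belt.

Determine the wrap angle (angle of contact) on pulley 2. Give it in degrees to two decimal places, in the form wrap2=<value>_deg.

wrap2=201.34_deg

open belt: β = asin((r2−r1)/C) = asin(10/54) = 10.6719°
wrap1 = π − 2β = 158.6561°
wrap2 = π + 2β = 201.3439°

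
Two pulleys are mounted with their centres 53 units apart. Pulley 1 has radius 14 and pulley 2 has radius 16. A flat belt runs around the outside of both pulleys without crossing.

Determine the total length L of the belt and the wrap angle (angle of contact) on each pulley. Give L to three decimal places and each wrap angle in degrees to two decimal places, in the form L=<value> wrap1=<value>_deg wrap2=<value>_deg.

L=200.323 wrap1=175.67_deg wrap2=184.33_deg

open belt: β = asin((r2−r1)/C) = asin(2/53) = 2.1626°
wrap1 = π − 2β = 175.6748°
wrap2 = π + 2β = 184.3252°
tangent length = C·cosβ = 52.9623
L = r1·wrap1 + r2·wrap2 + 2·C·cosβ = 14·3.0661 + 16·3.2171 + 2·52.9623 = 200.3233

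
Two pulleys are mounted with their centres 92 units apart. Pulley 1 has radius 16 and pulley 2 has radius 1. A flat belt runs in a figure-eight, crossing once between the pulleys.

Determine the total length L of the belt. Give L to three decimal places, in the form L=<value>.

L=240.557

crossed belt: β = asin((r1+r2)/C) = asin(17/92) = 10.6485°
wrap1 = wrap2 = π + 2β = 201.2969°
tangent length = C·cosβ = 90.4157
L = (r1+r2)·wrap + 2·C·cosβ = 17·3.5133 + 2·90.4157 = 240.5574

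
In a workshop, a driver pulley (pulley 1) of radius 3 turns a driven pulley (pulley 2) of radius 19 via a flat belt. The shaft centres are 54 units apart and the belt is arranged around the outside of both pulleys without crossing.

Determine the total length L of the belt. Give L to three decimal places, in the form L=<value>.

L=181.891

open belt: β = asin((r2−r1)/C) = asin(16/54) = 17.2353°
wrap1 = π − 2β = 145.5294°
wrap2 = π + 2β = 214.4706°
tangent length = C·cosβ = 51.5752
L = r1·wrap1 + r2·wrap2 + 2·C·cosβ = 3·2.5400 + 19·3.7432 + 2·51.5752 = 181.8914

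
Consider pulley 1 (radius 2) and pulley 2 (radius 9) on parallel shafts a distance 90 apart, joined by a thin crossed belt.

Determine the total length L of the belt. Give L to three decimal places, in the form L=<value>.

L=215.904

crossed belt: β = asin((r1+r2)/C) = asin(11/90) = 7.0204°
wrap1 = wrap2 = π + 2β = 194.0407°
tangent length = C·cosβ = 89.3252
L = (r1+r2)·wrap + 2·C·cosβ = 11·3.3866 + 2·89.3252 = 215.9036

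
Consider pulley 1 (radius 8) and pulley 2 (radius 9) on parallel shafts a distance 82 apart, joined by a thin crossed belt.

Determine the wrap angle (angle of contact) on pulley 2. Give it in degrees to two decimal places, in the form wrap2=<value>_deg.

wrap2=203.93_deg

crossed belt: β = asin((r1+r2)/C) = asin(17/82) = 11.9652°
wrap1 = wrap2 = π + 2β = 203.9303°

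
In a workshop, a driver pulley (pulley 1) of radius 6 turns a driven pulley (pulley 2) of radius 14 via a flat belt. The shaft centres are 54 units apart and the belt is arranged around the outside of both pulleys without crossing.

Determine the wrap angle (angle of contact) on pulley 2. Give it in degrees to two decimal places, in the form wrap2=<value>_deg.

open belt: β = asin((r2−r1)/C) = asin(8/54) = 8.5196°
wrap1 = π − 2β = 162.9608°
wrap2 = π + 2β = 197.0392°

wrap2=197.04_deg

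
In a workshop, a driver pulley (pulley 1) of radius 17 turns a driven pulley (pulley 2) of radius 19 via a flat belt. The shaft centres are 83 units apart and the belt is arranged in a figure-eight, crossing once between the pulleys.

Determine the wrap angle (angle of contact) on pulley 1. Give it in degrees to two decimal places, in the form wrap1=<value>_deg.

crossed belt: β = asin((r1+r2)/C) = asin(36/83) = 25.7048°
wrap1 = wrap2 = π + 2β = 231.4096°

wrap1=231.41_deg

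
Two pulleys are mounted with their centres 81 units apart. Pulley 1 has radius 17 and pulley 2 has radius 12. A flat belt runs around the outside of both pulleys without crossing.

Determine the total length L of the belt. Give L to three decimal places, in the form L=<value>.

L=253.415

open belt: β = asin((r2−r1)/C) = asin(-5/81) = -3.5390°
wrap1 = π − 2β = 187.0781°
wrap2 = π + 2β = 172.9219°
tangent length = C·cosβ = 80.8455
L = r1·wrap1 + r2·wrap2 + 2·C·cosβ = 17·3.2651 + 12·3.0181 + 2·80.8455 = 253.4149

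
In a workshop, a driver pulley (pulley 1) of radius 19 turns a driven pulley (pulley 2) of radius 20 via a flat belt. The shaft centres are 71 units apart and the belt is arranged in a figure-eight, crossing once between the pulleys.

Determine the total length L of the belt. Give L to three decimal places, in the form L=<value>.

L=286.540

crossed belt: β = asin((r1+r2)/C) = asin(39/71) = 33.3187°
wrap1 = wrap2 = π + 2β = 246.6374°
tangent length = C·cosβ = 59.3296
L = (r1+r2)·wrap + 2·C·cosβ = 39·4.3046 + 2·59.3296 = 286.5399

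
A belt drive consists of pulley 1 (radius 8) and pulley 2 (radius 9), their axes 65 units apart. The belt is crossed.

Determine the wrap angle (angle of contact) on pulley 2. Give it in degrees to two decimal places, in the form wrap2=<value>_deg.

wrap2=210.32_deg

crossed belt: β = asin((r1+r2)/C) = asin(17/65) = 15.1614°
wrap1 = wrap2 = π + 2β = 210.3227°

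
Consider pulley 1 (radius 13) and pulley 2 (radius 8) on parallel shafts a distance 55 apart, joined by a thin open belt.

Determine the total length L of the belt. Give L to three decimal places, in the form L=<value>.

L=176.428

open belt: β = asin((r2−r1)/C) = asin(-5/55) = -5.2159°
wrap1 = π − 2β = 190.4318°
wrap2 = π + 2β = 169.5682°
tangent length = C·cosβ = 54.7723
L = r1·wrap1 + r2·wrap2 + 2·C·cosβ = 13·3.3237 + 8·2.9595 + 2·54.7723 = 176.4283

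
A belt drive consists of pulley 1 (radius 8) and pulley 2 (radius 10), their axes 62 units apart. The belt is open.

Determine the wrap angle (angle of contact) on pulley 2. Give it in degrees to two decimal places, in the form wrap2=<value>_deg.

wrap2=183.70_deg

open belt: β = asin((r2−r1)/C) = asin(2/62) = 1.8486°
wrap1 = π − 2β = 176.3029°
wrap2 = π + 2β = 183.6971°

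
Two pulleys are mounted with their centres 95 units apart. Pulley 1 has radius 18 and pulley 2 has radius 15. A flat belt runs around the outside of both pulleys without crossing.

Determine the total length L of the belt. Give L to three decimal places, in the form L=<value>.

L=293.767

open belt: β = asin((r2−r1)/C) = asin(-3/95) = -1.8096°
wrap1 = π − 2β = 183.6193°
wrap2 = π + 2β = 176.3807°
tangent length = C·cosβ = 94.9526
L = r1·wrap1 + r2·wrap2 + 2·C·cosβ = 18·3.2048 + 15·3.0784 + 2·94.9526 = 293.7673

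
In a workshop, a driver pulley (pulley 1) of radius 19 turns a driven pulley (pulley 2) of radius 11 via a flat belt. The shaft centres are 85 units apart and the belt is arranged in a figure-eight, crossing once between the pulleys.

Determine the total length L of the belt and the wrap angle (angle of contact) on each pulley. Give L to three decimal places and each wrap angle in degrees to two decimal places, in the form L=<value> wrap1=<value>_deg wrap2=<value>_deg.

crossed belt: β = asin((r1+r2)/C) = asin(30/85) = 20.6673°
wrap1 = wrap2 = π + 2β = 221.3346°
tangent length = C·cosβ = 79.5299
L = (r1+r2)·wrap + 2·C·cosβ = 30·3.8630 + 2·79.5299 = 274.9503

L=274.950 wrap1=221.33_deg wrap2=221.33_deg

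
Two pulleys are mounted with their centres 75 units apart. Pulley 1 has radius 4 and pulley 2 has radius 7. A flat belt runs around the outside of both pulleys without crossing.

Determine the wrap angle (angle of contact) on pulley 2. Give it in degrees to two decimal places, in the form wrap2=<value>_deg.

wrap2=184.58_deg

open belt: β = asin((r2−r1)/C) = asin(3/75) = 2.2924°
wrap1 = π − 2β = 175.4151°
wrap2 = π + 2β = 184.5849°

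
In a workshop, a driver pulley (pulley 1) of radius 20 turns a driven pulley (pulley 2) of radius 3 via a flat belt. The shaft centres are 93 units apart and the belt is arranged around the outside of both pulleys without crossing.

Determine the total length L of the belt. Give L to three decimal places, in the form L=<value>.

open belt: β = asin((r2−r1)/C) = asin(-17/93) = -10.5326°
wrap1 = π − 2β = 201.0653°
wrap2 = π + 2β = 158.9347°
tangent length = C·cosβ = 91.4330
L = r1·wrap1 + r2·wrap2 + 2·C·cosβ = 20·3.5093 + 3·2.7739 + 2·91.4330 = 261.3729

L=261.373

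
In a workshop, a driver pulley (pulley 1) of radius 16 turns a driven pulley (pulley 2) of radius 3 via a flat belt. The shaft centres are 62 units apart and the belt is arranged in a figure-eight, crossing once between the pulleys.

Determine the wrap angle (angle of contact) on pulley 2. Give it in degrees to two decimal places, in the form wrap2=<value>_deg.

wrap2=215.69_deg

crossed belt: β = asin((r1+r2)/C) = asin(19/62) = 17.8455°
wrap1 = wrap2 = π + 2β = 215.6910°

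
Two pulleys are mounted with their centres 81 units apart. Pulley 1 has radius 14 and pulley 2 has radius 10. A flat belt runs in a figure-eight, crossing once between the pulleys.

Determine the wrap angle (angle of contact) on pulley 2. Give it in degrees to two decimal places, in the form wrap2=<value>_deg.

wrap2=214.47_deg

crossed belt: β = asin((r1+r2)/C) = asin(24/81) = 17.2353°
wrap1 = wrap2 = π + 2β = 214.4706°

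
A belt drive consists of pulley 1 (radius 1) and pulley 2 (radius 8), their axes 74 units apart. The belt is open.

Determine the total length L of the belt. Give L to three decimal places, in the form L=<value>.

open belt: β = asin((r2−r1)/C) = asin(7/74) = 5.4280°
wrap1 = π − 2β = 169.1440°
wrap2 = π + 2β = 190.8560°
tangent length = C·cosβ = 73.6682
L = r1·wrap1 + r2·wrap2 + 2·C·cosβ = 1·2.9521 + 8·3.3311 + 2·73.6682 = 176.9370

L=176.937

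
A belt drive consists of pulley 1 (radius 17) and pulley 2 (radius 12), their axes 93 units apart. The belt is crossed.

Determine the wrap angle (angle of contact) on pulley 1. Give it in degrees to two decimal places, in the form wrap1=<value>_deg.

wrap1=216.34_deg

crossed belt: β = asin((r1+r2)/C) = asin(29/93) = 18.1694°
wrap1 = wrap2 = π + 2β = 216.3389°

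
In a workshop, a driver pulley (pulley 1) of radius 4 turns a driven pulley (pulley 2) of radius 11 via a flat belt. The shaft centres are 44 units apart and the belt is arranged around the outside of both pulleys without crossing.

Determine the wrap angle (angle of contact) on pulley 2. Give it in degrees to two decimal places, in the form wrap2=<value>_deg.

open belt: β = asin((r2−r1)/C) = asin(7/44) = 9.1541°
wrap1 = π − 2β = 161.6917°
wrap2 = π + 2β = 198.3083°

wrap2=198.31_deg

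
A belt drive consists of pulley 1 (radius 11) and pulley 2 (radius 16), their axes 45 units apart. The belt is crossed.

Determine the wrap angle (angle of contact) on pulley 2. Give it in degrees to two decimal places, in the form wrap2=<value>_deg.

wrap2=253.74_deg

crossed belt: β = asin((r1+r2)/C) = asin(27/45) = 36.8699°
wrap1 = wrap2 = π + 2β = 253.7398°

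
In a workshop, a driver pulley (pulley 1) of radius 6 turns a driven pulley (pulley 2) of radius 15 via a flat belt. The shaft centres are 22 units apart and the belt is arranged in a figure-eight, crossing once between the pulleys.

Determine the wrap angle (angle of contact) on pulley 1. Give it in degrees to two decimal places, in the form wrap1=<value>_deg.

crossed belt: β = asin((r1+r2)/C) = asin(21/22) = 72.6586°
wrap1 = wrap2 = π + 2β = 325.3171°

wrap1=325.32_deg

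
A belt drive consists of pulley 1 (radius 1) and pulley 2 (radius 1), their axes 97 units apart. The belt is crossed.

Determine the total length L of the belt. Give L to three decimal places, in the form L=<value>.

L=200.324

crossed belt: β = asin((r1+r2)/C) = asin(2/97) = 1.1814°
wrap1 = wrap2 = π + 2β = 182.3629°
tangent length = C·cosβ = 96.9794
L = (r1+r2)·wrap + 2·C·cosβ = 2·3.1828 + 2·96.9794 = 200.3244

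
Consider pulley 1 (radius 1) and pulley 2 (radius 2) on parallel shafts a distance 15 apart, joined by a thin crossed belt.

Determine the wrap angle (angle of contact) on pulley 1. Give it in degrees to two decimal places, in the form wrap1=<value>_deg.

crossed belt: β = asin((r1+r2)/C) = asin(3/15) = 11.5370°
wrap1 = wrap2 = π + 2β = 203.0739°

wrap1=203.07_deg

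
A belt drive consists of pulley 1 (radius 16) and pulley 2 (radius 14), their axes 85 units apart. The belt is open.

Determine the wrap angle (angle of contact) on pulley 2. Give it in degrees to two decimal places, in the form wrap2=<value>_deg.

open belt: β = asin((r2−r1)/C) = asin(-2/85) = -1.3483°
wrap1 = π − 2β = 182.6965°
wrap2 = π + 2β = 177.3035°

wrap2=177.30_deg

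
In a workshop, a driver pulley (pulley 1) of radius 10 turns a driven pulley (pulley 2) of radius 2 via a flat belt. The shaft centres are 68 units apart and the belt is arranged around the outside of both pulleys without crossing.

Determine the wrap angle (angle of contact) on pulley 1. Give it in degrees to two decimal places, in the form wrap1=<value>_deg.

open belt: β = asin((r2−r1)/C) = asin(-8/68) = -6.7563°
wrap1 = π − 2β = 193.5127°
wrap2 = π + 2β = 166.4873°

wrap1=193.51_deg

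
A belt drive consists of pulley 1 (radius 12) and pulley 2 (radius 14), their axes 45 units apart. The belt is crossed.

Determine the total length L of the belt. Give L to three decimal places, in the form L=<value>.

L=187.171

crossed belt: β = asin((r1+r2)/C) = asin(26/45) = 35.2944°
wrap1 = wrap2 = π + 2β = 250.5888°
tangent length = C·cosβ = 36.7287
L = (r1+r2)·wrap + 2·C·cosβ = 26·4.3736 + 2·36.7287 = 187.1711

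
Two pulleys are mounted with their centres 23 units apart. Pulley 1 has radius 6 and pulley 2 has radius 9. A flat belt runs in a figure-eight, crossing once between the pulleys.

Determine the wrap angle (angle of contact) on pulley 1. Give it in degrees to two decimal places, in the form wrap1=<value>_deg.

crossed belt: β = asin((r1+r2)/C) = asin(15/23) = 40.7057°
wrap1 = wrap2 = π + 2β = 261.4114°

wrap1=261.41_deg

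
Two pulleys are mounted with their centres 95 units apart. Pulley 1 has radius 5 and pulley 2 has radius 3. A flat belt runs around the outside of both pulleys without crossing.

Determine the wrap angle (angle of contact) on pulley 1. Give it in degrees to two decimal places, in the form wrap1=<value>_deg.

open belt: β = asin((r2−r1)/C) = asin(-2/95) = -1.2063°
wrap1 = π − 2β = 182.4126°
wrap2 = π + 2β = 177.5874°

wrap1=182.41_deg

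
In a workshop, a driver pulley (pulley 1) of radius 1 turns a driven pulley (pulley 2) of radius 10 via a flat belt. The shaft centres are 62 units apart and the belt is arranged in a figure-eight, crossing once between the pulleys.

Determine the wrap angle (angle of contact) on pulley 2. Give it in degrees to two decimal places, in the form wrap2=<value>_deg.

crossed belt: β = asin((r1+r2)/C) = asin(11/62) = 10.2195°
wrap1 = wrap2 = π + 2β = 200.4390°

wrap2=200.44_deg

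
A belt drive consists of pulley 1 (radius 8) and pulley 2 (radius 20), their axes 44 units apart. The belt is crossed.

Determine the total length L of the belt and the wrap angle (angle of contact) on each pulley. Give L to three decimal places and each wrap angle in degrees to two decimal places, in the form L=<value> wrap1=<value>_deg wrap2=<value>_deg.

crossed belt: β = asin((r1+r2)/C) = asin(28/44) = 39.5212°
wrap1 = wrap2 = π + 2β = 259.0424°
tangent length = C·cosβ = 33.9411
L = (r1+r2)·wrap + 2·C·cosβ = 28·4.5211 + 2·33.9411 = 194.4742

L=194.474 wrap1=259.04_deg wrap2=259.04_deg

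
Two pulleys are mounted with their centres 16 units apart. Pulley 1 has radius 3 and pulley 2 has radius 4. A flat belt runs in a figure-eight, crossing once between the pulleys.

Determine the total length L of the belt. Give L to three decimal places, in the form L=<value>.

crossed belt: β = asin((r1+r2)/C) = asin(7/16) = 25.9445°
wrap1 = wrap2 = π + 2β = 231.8890°
tangent length = C·cosβ = 14.3875
L = (r1+r2)·wrap + 2·C·cosβ = 7·4.0472 + 2·14.3875 = 57.1056

L=57.106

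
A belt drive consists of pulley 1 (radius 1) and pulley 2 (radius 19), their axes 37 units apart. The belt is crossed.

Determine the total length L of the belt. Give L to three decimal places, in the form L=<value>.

L=147.933

crossed belt: β = asin((r1+r2)/C) = asin(20/37) = 32.7204°
wrap1 = wrap2 = π + 2β = 245.4409°
tangent length = C·cosβ = 31.1288
L = (r1+r2)·wrap + 2·C·cosβ = 20·4.2838 + 2·31.1288 = 147.9326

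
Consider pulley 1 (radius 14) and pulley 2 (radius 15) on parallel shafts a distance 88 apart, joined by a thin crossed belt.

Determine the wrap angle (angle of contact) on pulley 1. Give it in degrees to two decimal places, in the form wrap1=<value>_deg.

wrap1=218.48_deg

crossed belt: β = asin((r1+r2)/C) = asin(29/88) = 19.2412°
wrap1 = wrap2 = π + 2β = 218.4824°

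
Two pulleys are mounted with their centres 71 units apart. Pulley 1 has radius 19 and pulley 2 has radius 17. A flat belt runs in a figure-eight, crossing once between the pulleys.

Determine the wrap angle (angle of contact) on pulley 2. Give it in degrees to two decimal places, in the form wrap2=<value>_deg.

crossed belt: β = asin((r1+r2)/C) = asin(36/71) = 30.4670°
wrap1 = wrap2 = π + 2β = 240.9340°

wrap2=240.93_deg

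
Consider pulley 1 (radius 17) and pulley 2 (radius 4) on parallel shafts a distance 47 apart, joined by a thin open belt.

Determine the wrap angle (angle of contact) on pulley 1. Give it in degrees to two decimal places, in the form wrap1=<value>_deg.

wrap1=212.11_deg

open belt: β = asin((r2−r1)/C) = asin(-13/47) = -16.0571°
wrap1 = π − 2β = 212.1143°
wrap2 = π + 2β = 147.8857°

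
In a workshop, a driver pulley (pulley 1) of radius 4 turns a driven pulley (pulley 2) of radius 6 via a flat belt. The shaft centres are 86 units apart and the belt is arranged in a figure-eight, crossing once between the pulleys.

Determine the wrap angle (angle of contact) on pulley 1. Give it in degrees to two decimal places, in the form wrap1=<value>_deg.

wrap1=193.35_deg

crossed belt: β = asin((r1+r2)/C) = asin(10/86) = 6.6774°
wrap1 = wrap2 = π + 2β = 193.3548°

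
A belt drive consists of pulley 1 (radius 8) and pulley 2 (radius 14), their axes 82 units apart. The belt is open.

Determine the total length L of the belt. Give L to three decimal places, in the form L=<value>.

open belt: β = asin((r2−r1)/C) = asin(6/82) = 4.1961°
wrap1 = π − 2β = 171.6078°
wrap2 = π + 2β = 188.3922°
tangent length = C·cosβ = 81.7802
L = r1·wrap1 + r2·wrap2 + 2·C·cosβ = 8·2.9951 + 14·3.2881 + 2·81.7802 = 233.5543

L=233.554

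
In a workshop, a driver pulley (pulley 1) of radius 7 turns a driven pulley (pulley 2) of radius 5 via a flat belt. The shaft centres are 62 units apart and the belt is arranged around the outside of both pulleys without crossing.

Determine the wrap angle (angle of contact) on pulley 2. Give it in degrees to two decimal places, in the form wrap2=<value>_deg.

wrap2=176.30_deg

open belt: β = asin((r2−r1)/C) = asin(-2/62) = -1.8486°
wrap1 = π − 2β = 183.6971°
wrap2 = π + 2β = 176.3029°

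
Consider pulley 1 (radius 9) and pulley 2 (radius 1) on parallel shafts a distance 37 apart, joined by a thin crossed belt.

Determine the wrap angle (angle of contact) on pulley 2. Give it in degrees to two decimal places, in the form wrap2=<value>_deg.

crossed belt: β = asin((r1+r2)/C) = asin(10/37) = 15.6804°
wrap1 = wrap2 = π + 2β = 211.3607°

wrap2=211.36_deg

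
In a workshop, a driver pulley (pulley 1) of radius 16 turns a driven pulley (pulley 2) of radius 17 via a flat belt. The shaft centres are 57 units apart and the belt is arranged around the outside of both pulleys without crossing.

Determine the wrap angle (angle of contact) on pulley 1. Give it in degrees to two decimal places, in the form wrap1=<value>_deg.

wrap1=177.99_deg

open belt: β = asin((r2−r1)/C) = asin(1/57) = 1.0052°
wrap1 = π − 2β = 177.9895°
wrap2 = π + 2β = 182.0105°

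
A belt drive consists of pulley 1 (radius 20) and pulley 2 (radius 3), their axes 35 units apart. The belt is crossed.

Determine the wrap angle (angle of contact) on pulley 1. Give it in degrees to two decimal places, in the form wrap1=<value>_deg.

crossed belt: β = asin((r1+r2)/C) = asin(23/35) = 41.0823°
wrap1 = wrap2 = π + 2β = 262.1647°

wrap1=262.16_deg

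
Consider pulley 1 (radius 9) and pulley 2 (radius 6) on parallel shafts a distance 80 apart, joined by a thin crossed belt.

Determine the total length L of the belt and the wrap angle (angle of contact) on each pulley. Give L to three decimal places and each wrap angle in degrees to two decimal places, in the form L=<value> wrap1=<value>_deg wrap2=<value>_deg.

L=209.945 wrap1=201.61_deg wrap2=201.61_deg

crossed belt: β = asin((r1+r2)/C) = asin(15/80) = 10.8069°
wrap1 = wrap2 = π + 2β = 201.6138°
tangent length = C·cosβ = 78.5812
L = (r1+r2)·wrap + 2·C·cosβ = 15·3.5188 + 2·78.5812 = 209.9447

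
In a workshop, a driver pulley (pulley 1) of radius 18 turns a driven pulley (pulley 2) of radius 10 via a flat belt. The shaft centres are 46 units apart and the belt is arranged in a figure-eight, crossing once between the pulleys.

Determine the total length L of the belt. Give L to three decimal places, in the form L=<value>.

L=197.605

crossed belt: β = asin((r1+r2)/C) = asin(28/46) = 37.4952°
wrap1 = wrap2 = π + 2β = 254.9905°
tangent length = C·cosβ = 36.4966
L = (r1+r2)·wrap + 2·C·cosβ = 28·4.4504 + 2·36.4966 = 197.6050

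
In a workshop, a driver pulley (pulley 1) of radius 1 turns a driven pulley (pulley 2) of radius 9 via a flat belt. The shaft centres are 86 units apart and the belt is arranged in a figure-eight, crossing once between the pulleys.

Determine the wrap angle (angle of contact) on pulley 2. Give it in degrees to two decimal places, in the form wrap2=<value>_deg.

crossed belt: β = asin((r1+r2)/C) = asin(10/86) = 6.6774°
wrap1 = wrap2 = π + 2β = 193.3548°

wrap2=193.35_deg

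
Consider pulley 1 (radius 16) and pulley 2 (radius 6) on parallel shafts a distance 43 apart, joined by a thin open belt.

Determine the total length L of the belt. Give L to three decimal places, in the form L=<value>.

open belt: β = asin((r2−r1)/C) = asin(-10/43) = -13.4477°
wrap1 = π − 2β = 206.8955°
wrap2 = π + 2β = 153.1045°
tangent length = C·cosβ = 41.8210
L = r1·wrap1 + r2·wrap2 + 2·C·cosβ = 16·3.6110 + 6·2.6722 + 2·41.8210 = 157.4513

L=157.451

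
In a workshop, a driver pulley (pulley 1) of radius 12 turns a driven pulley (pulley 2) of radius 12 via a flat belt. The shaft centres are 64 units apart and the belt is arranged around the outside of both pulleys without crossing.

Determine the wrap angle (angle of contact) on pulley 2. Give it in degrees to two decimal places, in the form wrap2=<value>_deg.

wrap2=180.00_deg

open belt: β = asin((r2−r1)/C) = asin(0/64) = 0.0000°
wrap1 = π − 2β = 180.0000°
wrap2 = π + 2β = 180.0000°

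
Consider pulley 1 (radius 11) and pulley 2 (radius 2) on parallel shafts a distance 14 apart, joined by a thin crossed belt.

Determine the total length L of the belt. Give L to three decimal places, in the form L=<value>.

crossed belt: β = asin((r1+r2)/C) = asin(13/14) = 68.2132°
wrap1 = wrap2 = π + 2β = 316.4264°
tangent length = C·cosβ = 5.1962
L = (r1+r2)·wrap + 2·C·cosβ = 13·5.5227 + 2·5.1962 = 82.1872

L=82.187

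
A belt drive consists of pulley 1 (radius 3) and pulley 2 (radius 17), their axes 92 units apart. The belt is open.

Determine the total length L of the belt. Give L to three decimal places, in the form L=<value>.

open belt: β = asin((r2−r1)/C) = asin(14/92) = 8.7529°
wrap1 = π − 2β = 162.4941°
wrap2 = π + 2β = 197.5059°
tangent length = C·cosβ = 90.9285
L = r1·wrap1 + r2·wrap2 + 2·C·cosβ = 3·2.8361 + 17·3.4471 + 2·90.9285 = 248.9664

L=248.966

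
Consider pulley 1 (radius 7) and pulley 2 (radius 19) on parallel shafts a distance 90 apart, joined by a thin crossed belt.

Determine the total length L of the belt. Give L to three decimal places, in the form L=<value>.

L=269.246

crossed belt: β = asin((r1+r2)/C) = asin(26/90) = 16.7914°
wrap1 = wrap2 = π + 2β = 213.5829°
tangent length = C·cosβ = 86.1626
L = (r1+r2)·wrap + 2·C·cosβ = 26·3.7277 + 2·86.1626 = 269.2461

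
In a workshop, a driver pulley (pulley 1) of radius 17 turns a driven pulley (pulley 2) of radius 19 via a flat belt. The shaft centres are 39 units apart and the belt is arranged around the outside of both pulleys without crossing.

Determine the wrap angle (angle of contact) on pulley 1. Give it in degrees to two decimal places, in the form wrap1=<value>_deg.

wrap1=174.12_deg

open belt: β = asin((r2−r1)/C) = asin(2/39) = 2.9395°
wrap1 = π − 2β = 174.1209°
wrap2 = π + 2β = 185.8791°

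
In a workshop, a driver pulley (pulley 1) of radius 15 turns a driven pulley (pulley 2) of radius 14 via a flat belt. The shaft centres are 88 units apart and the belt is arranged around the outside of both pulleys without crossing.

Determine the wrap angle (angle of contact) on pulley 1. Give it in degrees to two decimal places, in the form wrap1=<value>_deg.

wrap1=181.30_deg

open belt: β = asin((r2−r1)/C) = asin(-1/88) = -0.6511°
wrap1 = π − 2β = 181.3022°
wrap2 = π + 2β = 178.6978°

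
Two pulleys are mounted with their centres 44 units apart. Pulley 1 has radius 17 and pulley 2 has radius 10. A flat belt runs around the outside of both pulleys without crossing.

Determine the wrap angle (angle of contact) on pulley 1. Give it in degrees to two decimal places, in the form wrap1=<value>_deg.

open belt: β = asin((r2−r1)/C) = asin(-7/44) = -9.1541°
wrap1 = π − 2β = 198.3083°
wrap2 = π + 2β = 161.6917°

wrap1=198.31_deg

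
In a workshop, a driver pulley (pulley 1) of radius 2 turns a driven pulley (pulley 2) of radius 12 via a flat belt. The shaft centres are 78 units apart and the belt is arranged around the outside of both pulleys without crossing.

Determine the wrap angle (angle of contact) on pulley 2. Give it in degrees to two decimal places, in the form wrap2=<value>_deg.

open belt: β = asin((r2−r1)/C) = asin(10/78) = 7.3659°
wrap1 = π − 2β = 165.2682°
wrap2 = π + 2β = 194.7318°

wrap2=194.73_deg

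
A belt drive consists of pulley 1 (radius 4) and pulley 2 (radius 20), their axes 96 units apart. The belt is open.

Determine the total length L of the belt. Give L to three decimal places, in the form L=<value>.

open belt: β = asin((r2−r1)/C) = asin(16/96) = 9.5941°
wrap1 = π − 2β = 160.8119°
wrap2 = π + 2β = 199.1881°
tangent length = C·cosβ = 94.6573
L = r1·wrap1 + r2·wrap2 + 2·C·cosβ = 4·2.8067 + 20·3.4765 + 2·94.6573 = 270.0711

L=270.071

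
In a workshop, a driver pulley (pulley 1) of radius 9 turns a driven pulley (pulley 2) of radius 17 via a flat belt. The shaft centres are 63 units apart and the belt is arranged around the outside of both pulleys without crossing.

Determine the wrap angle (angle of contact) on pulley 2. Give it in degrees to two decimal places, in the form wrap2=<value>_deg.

open belt: β = asin((r2−r1)/C) = asin(8/63) = 7.2954°
wrap1 = π − 2β = 165.4093°
wrap2 = π + 2β = 194.5907°

wrap2=194.59_deg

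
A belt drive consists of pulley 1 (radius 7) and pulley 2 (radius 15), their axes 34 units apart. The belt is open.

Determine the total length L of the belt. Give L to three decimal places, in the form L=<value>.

L=139.006

open belt: β = asin((r2−r1)/C) = asin(8/34) = 13.6090°
wrap1 = π − 2β = 152.7821°
wrap2 = π + 2β = 207.2179°
tangent length = C·cosβ = 33.0454
L = r1·wrap1 + r2·wrap2 + 2·C·cosβ = 7·2.6666 + 15·3.6166 + 2·33.0454 = 139.0062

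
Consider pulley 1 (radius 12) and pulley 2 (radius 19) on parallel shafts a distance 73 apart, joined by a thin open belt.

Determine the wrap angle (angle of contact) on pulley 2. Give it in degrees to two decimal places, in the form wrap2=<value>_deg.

wrap2=191.01_deg

open belt: β = asin((r2−r1)/C) = asin(7/73) = 5.5026°
wrap1 = π − 2β = 168.9949°
wrap2 = π + 2β = 191.0051°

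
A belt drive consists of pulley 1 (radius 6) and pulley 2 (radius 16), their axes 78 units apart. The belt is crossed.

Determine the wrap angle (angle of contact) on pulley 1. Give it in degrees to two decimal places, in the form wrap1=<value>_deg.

crossed belt: β = asin((r1+r2)/C) = asin(22/78) = 16.3827°
wrap1 = wrap2 = π + 2β = 212.7653°

wrap1=212.77_deg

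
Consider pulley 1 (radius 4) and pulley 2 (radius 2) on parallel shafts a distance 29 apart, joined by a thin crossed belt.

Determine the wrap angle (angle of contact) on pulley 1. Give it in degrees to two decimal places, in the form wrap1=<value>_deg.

crossed belt: β = asin((r1+r2)/C) = asin(6/29) = 11.9405°
wrap1 = wrap2 = π + 2β = 203.8811°

wrap1=203.88_deg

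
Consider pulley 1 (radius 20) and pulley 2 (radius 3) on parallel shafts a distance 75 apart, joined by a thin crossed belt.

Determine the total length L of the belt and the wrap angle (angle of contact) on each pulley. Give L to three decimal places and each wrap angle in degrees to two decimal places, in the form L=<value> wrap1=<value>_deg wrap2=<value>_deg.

crossed belt: β = asin((r1+r2)/C) = asin(23/75) = 17.8585°
wrap1 = wrap2 = π + 2β = 215.7169°
tangent length = C·cosβ = 71.3863
L = (r1+r2)·wrap + 2·C·cosβ = 23·3.7650 + 2·71.3863 = 229.3669

L=229.367 wrap1=215.72_deg wrap2=215.72_deg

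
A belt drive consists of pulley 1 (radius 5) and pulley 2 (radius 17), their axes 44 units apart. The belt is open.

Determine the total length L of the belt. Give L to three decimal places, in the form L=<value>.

open belt: β = asin((r2−r1)/C) = asin(12/44) = 15.8266°
wrap1 = π − 2β = 148.3468°
wrap2 = π + 2β = 211.6532°
tangent length = C·cosβ = 42.3320
L = r1·wrap1 + r2·wrap2 + 2·C·cosβ = 5·2.5891 + 17·3.6940 + 2·42.3320 = 160.4085

L=160.409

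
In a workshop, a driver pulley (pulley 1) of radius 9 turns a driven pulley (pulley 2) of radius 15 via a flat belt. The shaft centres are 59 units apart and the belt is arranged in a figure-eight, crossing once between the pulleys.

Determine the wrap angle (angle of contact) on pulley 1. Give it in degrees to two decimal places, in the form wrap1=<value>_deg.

wrap1=228.01_deg

crossed belt: β = asin((r1+r2)/C) = asin(24/59) = 24.0027°
wrap1 = wrap2 = π + 2β = 228.0054°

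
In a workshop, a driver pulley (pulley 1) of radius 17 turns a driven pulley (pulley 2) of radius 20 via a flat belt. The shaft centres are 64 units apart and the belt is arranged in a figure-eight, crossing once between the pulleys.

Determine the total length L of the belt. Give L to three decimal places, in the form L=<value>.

L=266.296

crossed belt: β = asin((r1+r2)/C) = asin(37/64) = 35.3188°
wrap1 = wrap2 = π + 2β = 250.6375°
tangent length = C·cosβ = 52.2207
L = (r1+r2)·wrap + 2·C·cosβ = 37·4.3745 + 2·52.2207 = 266.2960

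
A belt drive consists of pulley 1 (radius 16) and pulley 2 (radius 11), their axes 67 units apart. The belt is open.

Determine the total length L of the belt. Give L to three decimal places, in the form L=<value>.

open belt: β = asin((r2−r1)/C) = asin(-5/67) = -4.2798°
wrap1 = π − 2β = 188.5596°
wrap2 = π + 2β = 171.4404°
tangent length = C·cosβ = 66.8132
L = r1·wrap1 + r2·wrap2 + 2·C·cosβ = 16·3.2910 + 11·2.9922 + 2·66.8132 = 219.1963

L=219.196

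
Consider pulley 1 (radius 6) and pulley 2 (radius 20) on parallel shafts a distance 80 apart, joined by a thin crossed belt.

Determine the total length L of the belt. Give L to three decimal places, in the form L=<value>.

L=250.208

crossed belt: β = asin((r1+r2)/C) = asin(26/80) = 18.9656°
wrap1 = wrap2 = π + 2β = 217.9311°
tangent length = C·cosβ = 75.6571
L = (r1+r2)·wrap + 2·C·cosβ = 26·3.8036 + 2·75.6571 = 250.2083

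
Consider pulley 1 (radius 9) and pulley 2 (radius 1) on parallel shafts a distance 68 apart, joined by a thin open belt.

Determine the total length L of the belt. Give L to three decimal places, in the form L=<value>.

open belt: β = asin((r2−r1)/C) = asin(-8/68) = -6.7563°
wrap1 = π − 2β = 193.5127°
wrap2 = π + 2β = 166.4873°
tangent length = C·cosβ = 67.5278
L = r1·wrap1 + r2·wrap2 + 2·C·cosβ = 9·3.3774 + 1·2.9058 + 2·67.5278 = 168.3582

L=168.358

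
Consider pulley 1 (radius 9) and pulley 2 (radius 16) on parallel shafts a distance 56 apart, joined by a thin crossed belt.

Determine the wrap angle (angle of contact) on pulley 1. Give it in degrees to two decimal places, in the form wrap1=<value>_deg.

wrap1=233.03_deg

crossed belt: β = asin((r1+r2)/C) = asin(25/56) = 26.5148°
wrap1 = wrap2 = π + 2β = 233.0295°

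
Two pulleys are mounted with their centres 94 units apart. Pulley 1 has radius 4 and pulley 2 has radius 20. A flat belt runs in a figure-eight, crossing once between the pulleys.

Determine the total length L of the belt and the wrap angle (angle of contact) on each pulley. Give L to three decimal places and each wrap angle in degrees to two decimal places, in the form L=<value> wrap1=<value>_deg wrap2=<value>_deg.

L=269.560 wrap1=209.58_deg wrap2=209.58_deg

crossed belt: β = asin((r1+r2)/C) = asin(24/94) = 14.7925°
wrap1 = wrap2 = π + 2β = 209.5850°
tangent length = C·cosβ = 90.8845
L = (r1+r2)·wrap + 2·C·cosβ = 24·3.6579 + 2·90.8845 = 269.5598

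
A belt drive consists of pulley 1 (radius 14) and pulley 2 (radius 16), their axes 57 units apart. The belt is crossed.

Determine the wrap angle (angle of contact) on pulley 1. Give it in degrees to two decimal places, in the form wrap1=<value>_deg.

crossed belt: β = asin((r1+r2)/C) = asin(30/57) = 31.7569°
wrap1 = wrap2 = π + 2β = 243.5137°

wrap1=243.51_deg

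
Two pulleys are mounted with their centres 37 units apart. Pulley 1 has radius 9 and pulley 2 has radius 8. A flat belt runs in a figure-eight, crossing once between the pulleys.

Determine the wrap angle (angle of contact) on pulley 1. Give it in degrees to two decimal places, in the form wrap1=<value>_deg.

crossed belt: β = asin((r1+r2)/C) = asin(17/37) = 27.3522°
wrap1 = wrap2 = π + 2β = 234.7045°

wrap1=234.70_deg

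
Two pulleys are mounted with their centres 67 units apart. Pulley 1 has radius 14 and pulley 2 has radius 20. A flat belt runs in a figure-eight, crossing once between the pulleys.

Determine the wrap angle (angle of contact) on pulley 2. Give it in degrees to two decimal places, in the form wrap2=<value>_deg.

wrap2=240.99_deg

crossed belt: β = asin((r1+r2)/C) = asin(34/67) = 30.4950°
wrap1 = wrap2 = π + 2β = 240.9899°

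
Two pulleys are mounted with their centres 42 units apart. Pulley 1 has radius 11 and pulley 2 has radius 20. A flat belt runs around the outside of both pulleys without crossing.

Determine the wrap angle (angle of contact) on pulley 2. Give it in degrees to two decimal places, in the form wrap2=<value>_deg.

wrap2=204.75_deg

open belt: β = asin((r2−r1)/C) = asin(9/42) = 12.3736°
wrap1 = π − 2β = 155.2527°
wrap2 = π + 2β = 204.7473°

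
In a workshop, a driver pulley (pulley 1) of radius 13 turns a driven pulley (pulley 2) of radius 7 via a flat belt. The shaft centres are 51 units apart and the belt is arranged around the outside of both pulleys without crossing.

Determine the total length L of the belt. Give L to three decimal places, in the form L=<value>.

L=165.539

open belt: β = asin((r2−r1)/C) = asin(-6/51) = -6.7563°
wrap1 = π − 2β = 193.5127°
wrap2 = π + 2β = 166.4873°
tangent length = C·cosβ = 50.6458
L = r1·wrap1 + r2·wrap2 + 2·C·cosβ = 13·3.3774 + 7·2.9058 + 2·50.6458 = 165.5386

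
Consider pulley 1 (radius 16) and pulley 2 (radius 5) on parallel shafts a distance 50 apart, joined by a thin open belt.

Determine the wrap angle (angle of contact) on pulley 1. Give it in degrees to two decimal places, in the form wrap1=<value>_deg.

wrap1=205.42_deg

open belt: β = asin((r2−r1)/C) = asin(-11/50) = -12.7090°
wrap1 = π − 2β = 205.4181°
wrap2 = π + 2β = 154.5819°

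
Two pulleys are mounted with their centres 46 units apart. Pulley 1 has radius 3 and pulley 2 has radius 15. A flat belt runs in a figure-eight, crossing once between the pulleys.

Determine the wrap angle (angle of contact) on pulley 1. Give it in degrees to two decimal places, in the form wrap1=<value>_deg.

wrap1=226.07_deg

crossed belt: β = asin((r1+r2)/C) = asin(18/46) = 23.0357°
wrap1 = wrap2 = π + 2β = 226.0714°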